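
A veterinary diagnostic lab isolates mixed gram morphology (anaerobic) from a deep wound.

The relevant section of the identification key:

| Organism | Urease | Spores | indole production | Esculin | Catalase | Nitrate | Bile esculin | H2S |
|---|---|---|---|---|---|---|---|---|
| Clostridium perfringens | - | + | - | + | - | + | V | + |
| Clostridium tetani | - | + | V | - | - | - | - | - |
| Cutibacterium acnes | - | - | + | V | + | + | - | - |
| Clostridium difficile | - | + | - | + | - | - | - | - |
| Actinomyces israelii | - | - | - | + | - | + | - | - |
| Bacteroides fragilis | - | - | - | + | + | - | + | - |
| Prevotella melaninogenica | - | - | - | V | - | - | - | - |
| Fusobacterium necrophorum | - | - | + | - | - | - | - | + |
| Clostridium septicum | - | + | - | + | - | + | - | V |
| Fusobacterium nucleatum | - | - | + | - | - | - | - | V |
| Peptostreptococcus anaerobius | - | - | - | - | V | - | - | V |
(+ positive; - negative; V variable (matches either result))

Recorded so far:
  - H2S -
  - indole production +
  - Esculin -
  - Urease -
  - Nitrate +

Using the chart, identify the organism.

Cutibacterium acnes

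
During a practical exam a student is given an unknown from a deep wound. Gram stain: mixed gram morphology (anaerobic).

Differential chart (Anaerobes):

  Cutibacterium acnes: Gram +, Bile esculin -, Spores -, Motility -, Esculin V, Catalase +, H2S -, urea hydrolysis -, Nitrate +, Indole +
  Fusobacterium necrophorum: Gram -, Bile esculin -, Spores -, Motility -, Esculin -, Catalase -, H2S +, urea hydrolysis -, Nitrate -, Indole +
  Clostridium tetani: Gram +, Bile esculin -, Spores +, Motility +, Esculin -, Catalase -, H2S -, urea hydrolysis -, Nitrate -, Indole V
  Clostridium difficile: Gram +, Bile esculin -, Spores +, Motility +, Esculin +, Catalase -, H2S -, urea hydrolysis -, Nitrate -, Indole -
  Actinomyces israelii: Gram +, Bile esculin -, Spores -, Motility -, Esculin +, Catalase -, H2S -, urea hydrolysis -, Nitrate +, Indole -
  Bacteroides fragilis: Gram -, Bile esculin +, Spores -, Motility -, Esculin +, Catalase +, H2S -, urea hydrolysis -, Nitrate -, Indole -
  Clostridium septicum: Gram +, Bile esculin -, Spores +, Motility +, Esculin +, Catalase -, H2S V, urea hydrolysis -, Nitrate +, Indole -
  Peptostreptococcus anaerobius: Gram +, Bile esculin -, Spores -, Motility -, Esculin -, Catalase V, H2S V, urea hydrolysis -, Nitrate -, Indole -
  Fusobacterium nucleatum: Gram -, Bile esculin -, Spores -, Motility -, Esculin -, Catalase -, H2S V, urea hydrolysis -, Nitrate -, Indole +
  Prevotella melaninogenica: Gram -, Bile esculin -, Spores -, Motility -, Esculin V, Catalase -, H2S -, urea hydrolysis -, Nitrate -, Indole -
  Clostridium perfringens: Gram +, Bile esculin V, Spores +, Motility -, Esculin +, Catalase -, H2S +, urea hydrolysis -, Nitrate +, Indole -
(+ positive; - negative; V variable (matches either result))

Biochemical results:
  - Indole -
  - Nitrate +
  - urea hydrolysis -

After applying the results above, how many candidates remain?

3

Nitrate +: excludes 7 organisms — 4 left.
Indole -: excludes Cutibacterium acnes — 3 left.
urea hydrolysis -: all 3 remaining candidates are consistent.
Still consistent: Actinomyces israelii, Clostridium perfringens, Clostridium septicum.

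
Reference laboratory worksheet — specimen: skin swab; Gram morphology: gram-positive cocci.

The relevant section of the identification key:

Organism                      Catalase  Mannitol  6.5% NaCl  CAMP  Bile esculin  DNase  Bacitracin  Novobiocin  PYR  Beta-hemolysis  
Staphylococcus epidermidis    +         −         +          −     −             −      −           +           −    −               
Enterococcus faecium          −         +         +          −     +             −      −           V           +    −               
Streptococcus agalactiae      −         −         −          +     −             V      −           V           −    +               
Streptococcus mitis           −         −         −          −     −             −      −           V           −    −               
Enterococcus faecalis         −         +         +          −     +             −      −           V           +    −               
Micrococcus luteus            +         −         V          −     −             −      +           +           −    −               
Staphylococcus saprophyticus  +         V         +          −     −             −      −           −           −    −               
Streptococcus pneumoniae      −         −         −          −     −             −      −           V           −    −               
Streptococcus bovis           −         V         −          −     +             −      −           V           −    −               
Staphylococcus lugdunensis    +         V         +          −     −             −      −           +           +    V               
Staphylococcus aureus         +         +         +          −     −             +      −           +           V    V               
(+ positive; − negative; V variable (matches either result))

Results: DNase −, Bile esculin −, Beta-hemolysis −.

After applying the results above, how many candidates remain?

Beta-hemolysis −: excludes Streptococcus agalactiae — 10 left.
Bile esculin −: excludes Enterococcus faecium, Enterococcus faecalis, Streptococcus bovis — 7 left.
DNase −: excludes Staphylococcus aureus — 6 left.
Still consistent: Micrococcus luteus, Staphylococcus epidermidis, Staphylococcus lugdunensis, Staphylococcus saprophyticus, Streptococcus mitis, Streptococcus pneumoniae.

6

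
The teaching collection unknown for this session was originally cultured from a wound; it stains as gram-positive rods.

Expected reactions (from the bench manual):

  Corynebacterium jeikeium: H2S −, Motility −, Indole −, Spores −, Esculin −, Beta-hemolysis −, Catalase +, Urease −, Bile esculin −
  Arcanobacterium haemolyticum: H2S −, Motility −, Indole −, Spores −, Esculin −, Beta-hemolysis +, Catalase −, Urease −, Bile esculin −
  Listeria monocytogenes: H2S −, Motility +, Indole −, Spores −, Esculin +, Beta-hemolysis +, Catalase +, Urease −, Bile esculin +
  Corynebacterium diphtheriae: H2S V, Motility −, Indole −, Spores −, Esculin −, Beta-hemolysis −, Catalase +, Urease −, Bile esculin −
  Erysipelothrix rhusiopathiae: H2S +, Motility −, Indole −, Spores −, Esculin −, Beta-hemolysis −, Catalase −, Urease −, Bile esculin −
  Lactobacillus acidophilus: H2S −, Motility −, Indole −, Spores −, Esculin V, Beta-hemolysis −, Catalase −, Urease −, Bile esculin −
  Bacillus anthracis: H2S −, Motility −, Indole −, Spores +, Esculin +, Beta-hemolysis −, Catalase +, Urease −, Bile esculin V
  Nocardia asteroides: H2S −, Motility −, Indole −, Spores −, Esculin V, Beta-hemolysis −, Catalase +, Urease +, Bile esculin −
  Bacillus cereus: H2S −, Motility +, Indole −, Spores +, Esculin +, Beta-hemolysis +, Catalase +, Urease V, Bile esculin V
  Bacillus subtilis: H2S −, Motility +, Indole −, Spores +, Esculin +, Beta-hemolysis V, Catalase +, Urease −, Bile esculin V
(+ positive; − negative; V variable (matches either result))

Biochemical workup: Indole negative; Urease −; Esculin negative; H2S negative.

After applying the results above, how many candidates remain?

4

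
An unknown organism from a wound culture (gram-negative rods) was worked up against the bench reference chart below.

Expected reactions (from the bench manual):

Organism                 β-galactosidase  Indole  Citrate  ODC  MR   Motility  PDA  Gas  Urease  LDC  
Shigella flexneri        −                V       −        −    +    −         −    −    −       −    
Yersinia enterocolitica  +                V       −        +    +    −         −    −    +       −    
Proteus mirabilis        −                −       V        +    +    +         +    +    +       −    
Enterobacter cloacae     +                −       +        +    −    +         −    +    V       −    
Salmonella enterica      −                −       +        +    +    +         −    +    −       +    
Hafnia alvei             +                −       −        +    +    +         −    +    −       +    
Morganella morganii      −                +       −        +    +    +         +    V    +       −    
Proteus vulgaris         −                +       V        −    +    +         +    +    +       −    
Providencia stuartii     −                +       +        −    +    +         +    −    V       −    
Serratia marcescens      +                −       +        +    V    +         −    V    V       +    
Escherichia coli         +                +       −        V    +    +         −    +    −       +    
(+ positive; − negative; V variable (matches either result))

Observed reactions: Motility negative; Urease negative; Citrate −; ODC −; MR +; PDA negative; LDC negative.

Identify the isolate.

Urease −: excludes Yersinia enterocolitica, Proteus mirabilis, Morganella morganii, Proteus vulgaris — 7 left.
Citrate −: excludes Enterobacter cloacae, Salmonella enterica, Providencia stuartii, Serratia marcescens — 3 left.
PDA −: all 3 remaining candidates are consistent.
ODC −: excludes Hafnia alvei — 2 left.
LDC −: excludes Escherichia coli — 1 left.
Motility −: the one remaining candidate is consistent.
MR +: the one remaining candidate is consistent.

Shigella flexneri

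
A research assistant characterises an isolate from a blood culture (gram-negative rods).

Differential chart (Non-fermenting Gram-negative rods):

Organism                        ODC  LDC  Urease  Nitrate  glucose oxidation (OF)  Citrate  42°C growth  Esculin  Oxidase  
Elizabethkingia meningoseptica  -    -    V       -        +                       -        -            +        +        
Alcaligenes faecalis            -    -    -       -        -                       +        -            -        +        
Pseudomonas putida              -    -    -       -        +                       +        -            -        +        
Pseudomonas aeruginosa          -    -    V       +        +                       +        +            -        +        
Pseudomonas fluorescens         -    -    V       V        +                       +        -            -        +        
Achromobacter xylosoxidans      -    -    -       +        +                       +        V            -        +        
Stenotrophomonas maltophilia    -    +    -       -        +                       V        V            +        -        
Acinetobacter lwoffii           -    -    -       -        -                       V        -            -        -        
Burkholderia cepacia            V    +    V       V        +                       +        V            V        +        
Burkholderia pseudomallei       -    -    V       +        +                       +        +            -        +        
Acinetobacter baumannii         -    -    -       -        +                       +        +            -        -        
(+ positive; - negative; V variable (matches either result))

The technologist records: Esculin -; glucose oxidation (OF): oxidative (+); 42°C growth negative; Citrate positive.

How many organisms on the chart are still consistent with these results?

4

Esculin -: excludes Elizabethkingia meningoseptica, Stenotrophomonas maltophilia — 9 left.
glucose oxidation (OF) +: excludes Alcaligenes faecalis, Acinetobacter lwoffii — 7 left.
Citrate +: all 7 remaining candidates are consistent.
42°C growth -: excludes Pseudomonas aeruginosa, Burkholderia pseudomallei, Acinetobacter baumannii — 4 left.
Still consistent: Achromobacter xylosoxidans, Burkholderia cepacia, Pseudomonas fluorescens, Pseudomonas putida.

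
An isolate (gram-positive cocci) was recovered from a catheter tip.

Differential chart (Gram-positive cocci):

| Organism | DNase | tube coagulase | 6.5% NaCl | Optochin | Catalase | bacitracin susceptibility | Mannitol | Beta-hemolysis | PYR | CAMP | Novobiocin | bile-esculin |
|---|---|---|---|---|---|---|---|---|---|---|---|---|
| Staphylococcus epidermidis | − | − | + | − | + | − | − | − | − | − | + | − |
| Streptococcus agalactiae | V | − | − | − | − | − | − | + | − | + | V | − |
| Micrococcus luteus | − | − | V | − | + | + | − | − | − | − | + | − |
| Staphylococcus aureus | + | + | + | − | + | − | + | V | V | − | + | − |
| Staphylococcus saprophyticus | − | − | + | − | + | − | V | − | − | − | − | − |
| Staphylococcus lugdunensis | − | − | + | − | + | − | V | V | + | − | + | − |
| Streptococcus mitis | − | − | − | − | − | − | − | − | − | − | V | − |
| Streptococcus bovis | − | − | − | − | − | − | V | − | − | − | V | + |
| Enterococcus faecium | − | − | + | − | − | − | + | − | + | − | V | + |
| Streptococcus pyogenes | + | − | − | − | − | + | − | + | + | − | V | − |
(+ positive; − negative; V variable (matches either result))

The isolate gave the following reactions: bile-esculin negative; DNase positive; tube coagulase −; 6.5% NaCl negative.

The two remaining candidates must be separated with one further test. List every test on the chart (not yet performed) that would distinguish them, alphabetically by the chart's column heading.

bacitracin susceptibility, CAMP, PYR

bile-esculin −: excludes Streptococcus bovis, Enterococcus faecium — 8 left.
6.5% NaCl −: excludes Staphylococcus epidermidis, Staphylococcus aureus, Staphylococcus saprophyticus, Staphylococcus lugdunensis — 4 left.
tube coagulase −: all 4 remaining candidates are consistent.
DNase +: excludes Micrococcus luteus, Streptococcus mitis — 2 left.
Two candidates remain: Streptococcus agalactiae and Streptococcus pyogenes.
  Optochin: − vs − — same for both, does not separate.
  Catalase: − vs − — same for both, does not separate.
  bacitracin susceptibility: Streptococcus agalactiae −, Streptococcus pyogenes + — discriminates.
  Mannitol: − vs − — same for both, does not separate.
  Beta-hemolysis: + vs + — same for both, does not separate.
  PYR: Streptococcus agalactiae −, Streptococcus pyogenes + — discriminates.
  CAMP: Streptococcus agalactiae +, Streptococcus pyogenes − — discriminates.
  Novobiocin: V vs V — variable for at least one, does not separate.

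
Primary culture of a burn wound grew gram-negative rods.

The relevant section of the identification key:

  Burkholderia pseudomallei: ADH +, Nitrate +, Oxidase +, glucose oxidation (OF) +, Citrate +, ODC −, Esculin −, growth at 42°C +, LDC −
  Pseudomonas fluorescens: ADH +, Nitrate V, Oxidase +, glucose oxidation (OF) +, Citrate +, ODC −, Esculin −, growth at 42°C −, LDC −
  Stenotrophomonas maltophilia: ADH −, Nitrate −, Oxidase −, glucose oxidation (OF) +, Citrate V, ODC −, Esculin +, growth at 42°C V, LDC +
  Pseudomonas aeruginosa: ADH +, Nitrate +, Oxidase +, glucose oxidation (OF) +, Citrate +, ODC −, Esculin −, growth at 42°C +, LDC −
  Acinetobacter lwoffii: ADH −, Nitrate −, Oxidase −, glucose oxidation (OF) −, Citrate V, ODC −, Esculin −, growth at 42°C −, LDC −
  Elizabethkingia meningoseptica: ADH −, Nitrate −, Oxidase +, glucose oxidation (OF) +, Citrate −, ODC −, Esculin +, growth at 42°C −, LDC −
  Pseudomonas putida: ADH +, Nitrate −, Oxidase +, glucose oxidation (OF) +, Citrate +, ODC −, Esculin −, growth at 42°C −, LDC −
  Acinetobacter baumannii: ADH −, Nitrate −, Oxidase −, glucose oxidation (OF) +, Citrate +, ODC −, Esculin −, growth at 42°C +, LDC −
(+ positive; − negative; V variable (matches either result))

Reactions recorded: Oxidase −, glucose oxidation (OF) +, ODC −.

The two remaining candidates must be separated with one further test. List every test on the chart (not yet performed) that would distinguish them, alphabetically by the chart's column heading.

Oxidase −: excludes 5 organisms — 3 left.
glucose oxidation (OF) +: excludes Acinetobacter lwoffii — 2 left.
ODC −: all 2 remaining candidates are consistent.
Two candidates remain: Acinetobacter baumannii and Stenotrophomonas maltophilia.
  ADH: − vs − — same for both, does not separate.
  Nitrate: − vs − — same for both, does not separate.
  Citrate: + vs V — variable for at least one, does not separate.
  Esculin: Acinetobacter baumannii −, Stenotrophomonas maltophilia + — discriminates.
  growth at 42°C: + vs V — variable for at least one, does not separate.
  LDC: Acinetobacter baumannii −, Stenotrophomonas maltophilia + — discriminates.

Esculin, LDC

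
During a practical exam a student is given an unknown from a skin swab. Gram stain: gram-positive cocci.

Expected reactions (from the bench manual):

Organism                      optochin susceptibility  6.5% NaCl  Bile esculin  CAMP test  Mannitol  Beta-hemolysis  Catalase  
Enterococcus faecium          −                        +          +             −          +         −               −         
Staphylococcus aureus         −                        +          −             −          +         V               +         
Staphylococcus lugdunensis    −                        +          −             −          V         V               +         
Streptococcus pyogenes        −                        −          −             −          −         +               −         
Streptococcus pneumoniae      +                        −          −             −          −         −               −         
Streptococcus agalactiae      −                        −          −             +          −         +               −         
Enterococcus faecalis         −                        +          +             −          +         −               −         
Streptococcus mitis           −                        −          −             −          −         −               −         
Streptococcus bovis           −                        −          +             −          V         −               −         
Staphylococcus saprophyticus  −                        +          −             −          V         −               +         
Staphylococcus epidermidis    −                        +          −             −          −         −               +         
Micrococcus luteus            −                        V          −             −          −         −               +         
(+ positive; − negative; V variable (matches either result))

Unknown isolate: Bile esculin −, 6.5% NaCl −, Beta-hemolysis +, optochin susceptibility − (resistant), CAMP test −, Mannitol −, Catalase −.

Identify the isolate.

Streptococcus pyogenes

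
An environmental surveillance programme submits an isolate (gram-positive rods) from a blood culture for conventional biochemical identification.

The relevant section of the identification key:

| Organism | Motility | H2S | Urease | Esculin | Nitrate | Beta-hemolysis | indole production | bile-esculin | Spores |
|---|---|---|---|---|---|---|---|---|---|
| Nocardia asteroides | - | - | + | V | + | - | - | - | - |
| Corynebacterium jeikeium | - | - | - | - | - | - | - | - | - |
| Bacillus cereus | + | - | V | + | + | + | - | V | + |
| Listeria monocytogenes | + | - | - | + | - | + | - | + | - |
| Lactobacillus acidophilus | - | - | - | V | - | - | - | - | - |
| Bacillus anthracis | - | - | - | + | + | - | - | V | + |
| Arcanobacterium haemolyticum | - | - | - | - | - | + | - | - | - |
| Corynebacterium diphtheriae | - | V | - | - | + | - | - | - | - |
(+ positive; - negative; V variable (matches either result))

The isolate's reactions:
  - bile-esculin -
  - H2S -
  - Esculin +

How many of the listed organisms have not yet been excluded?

4

bile-esculin -: excludes Listeria monocytogenes — 7 left.
Esculin +: excludes Corynebacterium jeikeium, Arcanobacterium haemolyticum, Corynebacterium diphtheriae — 4 left.
H2S -: all 4 remaining candidates are consistent.
Still consistent: Bacillus anthracis, Bacillus cereus, Lactobacillus acidophilus, Nocardia asteroides.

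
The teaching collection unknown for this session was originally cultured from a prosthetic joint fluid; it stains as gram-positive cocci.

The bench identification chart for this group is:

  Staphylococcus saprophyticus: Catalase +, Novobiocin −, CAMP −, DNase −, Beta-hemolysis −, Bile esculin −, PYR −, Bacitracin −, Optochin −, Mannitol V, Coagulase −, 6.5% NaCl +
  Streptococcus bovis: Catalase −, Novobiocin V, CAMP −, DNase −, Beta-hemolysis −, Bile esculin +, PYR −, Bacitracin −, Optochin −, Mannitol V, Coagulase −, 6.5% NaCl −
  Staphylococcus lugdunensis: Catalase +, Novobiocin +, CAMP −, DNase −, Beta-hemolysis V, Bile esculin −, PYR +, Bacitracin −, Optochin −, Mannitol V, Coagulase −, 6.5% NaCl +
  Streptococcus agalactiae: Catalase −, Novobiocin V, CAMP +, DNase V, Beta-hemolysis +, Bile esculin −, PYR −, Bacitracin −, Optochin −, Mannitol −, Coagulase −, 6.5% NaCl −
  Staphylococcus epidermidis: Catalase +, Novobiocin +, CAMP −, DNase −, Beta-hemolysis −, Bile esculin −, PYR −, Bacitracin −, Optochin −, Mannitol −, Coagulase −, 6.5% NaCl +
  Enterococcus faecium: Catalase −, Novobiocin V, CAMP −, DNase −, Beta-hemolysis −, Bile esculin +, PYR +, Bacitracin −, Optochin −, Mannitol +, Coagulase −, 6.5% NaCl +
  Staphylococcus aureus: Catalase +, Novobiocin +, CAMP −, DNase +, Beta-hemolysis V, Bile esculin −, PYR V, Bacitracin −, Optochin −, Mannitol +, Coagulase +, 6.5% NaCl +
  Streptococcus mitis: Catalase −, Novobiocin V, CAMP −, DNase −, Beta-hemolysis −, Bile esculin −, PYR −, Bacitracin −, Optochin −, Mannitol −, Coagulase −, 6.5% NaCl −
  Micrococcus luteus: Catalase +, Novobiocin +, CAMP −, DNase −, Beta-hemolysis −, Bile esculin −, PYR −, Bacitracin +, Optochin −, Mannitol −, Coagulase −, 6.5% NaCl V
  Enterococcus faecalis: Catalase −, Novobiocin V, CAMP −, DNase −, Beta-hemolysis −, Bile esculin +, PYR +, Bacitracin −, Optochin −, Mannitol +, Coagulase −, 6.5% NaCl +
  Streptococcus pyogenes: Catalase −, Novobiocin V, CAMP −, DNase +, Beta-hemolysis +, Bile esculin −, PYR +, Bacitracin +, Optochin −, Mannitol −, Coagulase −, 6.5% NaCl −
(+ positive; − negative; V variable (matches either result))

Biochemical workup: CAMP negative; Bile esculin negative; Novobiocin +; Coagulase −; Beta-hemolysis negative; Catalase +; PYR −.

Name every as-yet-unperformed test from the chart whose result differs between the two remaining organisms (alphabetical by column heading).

Coagulase −: excludes Staphylococcus aureus — 10 left.
Bile esculin −: excludes Streptococcus bovis, Enterococcus faecium, Enterococcus faecalis — 7 left.
CAMP −: excludes Streptococcus agalactiae — 6 left.
PYR −: excludes Staphylococcus lugdunensis, Streptococcus pyogenes — 4 left.
Catalase +: excludes Streptococcus mitis — 3 left.
Beta-hemolysis −: all 3 remaining candidates are consistent.
Novobiocin +: excludes Staphylococcus saprophyticus — 2 left.
Two candidates remain: Micrococcus luteus and Staphylococcus epidermidis.
  DNase: − vs − — same for both, does not separate.
  Bacitracin: Micrococcus luteus +, Staphylococcus epidermidis − — discriminates.
  Optochin: − vs − — same for both, does not separate.
  Mannitol: − vs − — same for both, does not separate.
  6.5% NaCl: V vs + — variable for at least one, does not separate.

Bacitracin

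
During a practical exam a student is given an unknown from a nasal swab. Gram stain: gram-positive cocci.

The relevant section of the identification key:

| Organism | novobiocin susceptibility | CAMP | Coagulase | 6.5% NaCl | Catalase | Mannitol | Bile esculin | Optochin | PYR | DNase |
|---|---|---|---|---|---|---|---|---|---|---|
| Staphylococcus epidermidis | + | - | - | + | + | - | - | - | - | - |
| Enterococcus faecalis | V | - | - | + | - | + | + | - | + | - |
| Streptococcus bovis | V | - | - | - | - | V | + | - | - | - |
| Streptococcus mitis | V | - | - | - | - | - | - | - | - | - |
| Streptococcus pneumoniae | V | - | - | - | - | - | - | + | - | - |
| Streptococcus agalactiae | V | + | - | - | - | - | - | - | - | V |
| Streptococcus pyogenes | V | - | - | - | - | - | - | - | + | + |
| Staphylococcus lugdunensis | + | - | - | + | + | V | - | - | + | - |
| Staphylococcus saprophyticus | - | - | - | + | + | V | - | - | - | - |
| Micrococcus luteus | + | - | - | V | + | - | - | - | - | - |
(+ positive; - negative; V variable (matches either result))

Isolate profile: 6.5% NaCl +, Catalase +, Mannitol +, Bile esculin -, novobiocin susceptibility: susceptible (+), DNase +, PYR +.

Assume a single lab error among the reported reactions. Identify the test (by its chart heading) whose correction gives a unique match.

As reported, no row in the chart matches all 7 reactions.
Reversing Catalase → still no organism matches.
Reversing Mannitol → still no organism matches.
Reversing 6.5% NaCl → still no organism matches.
Reversing PYR → still no organism matches.
Reversing Bile esculin → still no organism matches.
Reversing DNase (to -) → unique match: Staphylococcus lugdunensis.
Reversing novobiocin susceptibility → still no organism matches.

DNase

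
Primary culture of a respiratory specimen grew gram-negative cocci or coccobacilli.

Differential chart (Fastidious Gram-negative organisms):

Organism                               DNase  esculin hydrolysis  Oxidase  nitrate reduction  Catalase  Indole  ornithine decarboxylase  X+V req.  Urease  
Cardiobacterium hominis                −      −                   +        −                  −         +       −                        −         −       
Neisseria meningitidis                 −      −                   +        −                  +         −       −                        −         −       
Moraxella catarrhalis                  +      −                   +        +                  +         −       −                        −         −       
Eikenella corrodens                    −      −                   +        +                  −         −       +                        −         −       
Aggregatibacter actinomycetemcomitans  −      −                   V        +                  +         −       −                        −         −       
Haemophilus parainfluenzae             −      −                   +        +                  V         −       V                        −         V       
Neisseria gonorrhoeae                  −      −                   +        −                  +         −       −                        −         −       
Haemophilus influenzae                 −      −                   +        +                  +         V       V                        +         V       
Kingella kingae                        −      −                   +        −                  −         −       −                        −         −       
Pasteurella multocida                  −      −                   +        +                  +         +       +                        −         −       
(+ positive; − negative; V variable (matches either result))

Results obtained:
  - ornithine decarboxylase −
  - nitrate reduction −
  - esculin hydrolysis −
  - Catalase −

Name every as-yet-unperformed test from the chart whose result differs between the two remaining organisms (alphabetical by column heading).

esculin hydrolysis −: all 10 remaining candidates are consistent.
nitrate reduction −: excludes 6 organisms — 4 left.
ornithine decarboxylase −: all 4 remaining candidates are consistent.
Catalase −: excludes Neisseria meningitidis, Neisseria gonorrhoeae — 2 left.
Two candidates remain: Cardiobacterium hominis and Kingella kingae.
  DNase: − vs − — same for both, does not separate.
  Oxidase: + vs + — same for both, does not separate.
  Indole: Cardiobacterium hominis +, Kingella kingae − — discriminates.
  X+V req.: − vs − — same for both, does not separate.
  Urease: − vs − — same for both, does not separate.

Indole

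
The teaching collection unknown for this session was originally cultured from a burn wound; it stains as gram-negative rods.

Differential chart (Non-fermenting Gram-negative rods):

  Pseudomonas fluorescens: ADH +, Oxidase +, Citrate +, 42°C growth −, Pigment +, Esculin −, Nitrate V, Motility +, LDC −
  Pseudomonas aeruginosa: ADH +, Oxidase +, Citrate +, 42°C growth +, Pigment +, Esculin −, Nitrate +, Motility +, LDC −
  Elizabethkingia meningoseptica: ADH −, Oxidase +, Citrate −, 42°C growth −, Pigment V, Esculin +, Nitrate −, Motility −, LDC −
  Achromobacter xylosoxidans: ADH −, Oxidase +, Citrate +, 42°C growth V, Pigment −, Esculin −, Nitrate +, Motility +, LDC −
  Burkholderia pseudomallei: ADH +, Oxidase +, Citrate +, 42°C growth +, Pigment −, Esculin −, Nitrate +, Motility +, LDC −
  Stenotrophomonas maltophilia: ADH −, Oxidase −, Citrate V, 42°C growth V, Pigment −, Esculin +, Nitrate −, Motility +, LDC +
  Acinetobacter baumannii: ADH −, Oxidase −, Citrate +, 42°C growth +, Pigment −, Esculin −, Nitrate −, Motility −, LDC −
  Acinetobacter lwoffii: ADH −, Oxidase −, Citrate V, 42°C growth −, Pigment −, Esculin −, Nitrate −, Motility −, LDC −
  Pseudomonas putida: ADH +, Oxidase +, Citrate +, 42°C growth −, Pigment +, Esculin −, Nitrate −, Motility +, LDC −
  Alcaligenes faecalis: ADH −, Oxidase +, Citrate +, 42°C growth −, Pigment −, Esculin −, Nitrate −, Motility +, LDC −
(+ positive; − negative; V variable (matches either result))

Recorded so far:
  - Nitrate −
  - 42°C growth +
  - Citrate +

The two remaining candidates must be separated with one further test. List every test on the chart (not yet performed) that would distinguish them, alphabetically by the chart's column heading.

Esculin, LDC, Motility

Nitrate −: excludes Pseudomonas aeruginosa, Achromobacter xylosoxidans, Burkholderia pseudomallei — 7 left.
Citrate +: excludes Elizabethkingia meningoseptica — 6 left.
42°C growth +: excludes Pseudomonas fluorescens, Acinetobacter lwoffii, Pseudomonas putida, Alcaligenes faecalis — 2 left.
Two candidates remain: Acinetobacter baumannii and Stenotrophomonas maltophilia.
  ADH: − vs − — same for both, does not separate.
  Oxidase: − vs − — same for both, does not separate.
  Pigment: − vs − — same for both, does not separate.
  Esculin: Acinetobacter baumannii −, Stenotrophomonas maltophilia + — discriminates.
  Motility: Acinetobacter baumannii −, Stenotrophomonas maltophilia + — discriminates.
  LDC: Acinetobacter baumannii −, Stenotrophomonas maltophilia + — discriminates.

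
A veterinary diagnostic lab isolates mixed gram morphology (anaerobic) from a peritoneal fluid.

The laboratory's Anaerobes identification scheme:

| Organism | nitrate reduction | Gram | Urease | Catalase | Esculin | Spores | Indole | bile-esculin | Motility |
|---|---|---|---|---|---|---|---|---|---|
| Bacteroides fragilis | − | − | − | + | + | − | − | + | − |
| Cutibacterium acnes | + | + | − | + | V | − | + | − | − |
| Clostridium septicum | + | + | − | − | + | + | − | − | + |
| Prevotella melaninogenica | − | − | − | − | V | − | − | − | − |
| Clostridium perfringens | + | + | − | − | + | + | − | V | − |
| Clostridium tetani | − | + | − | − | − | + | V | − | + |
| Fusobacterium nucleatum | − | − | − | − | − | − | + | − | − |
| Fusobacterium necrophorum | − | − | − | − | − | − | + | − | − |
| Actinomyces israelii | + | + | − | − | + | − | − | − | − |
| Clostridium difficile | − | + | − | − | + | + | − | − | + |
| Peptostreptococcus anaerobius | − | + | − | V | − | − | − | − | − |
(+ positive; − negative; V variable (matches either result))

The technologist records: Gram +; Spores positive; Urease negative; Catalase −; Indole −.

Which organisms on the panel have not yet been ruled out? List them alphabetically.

Catalase −: excludes Bacteroides fragilis, Cutibacterium acnes — 9 left.
Indole −: excludes Fusobacterium nucleatum, Fusobacterium necrophorum — 7 left.
Urease −: all 7 remaining candidates are consistent.
Gram +: excludes Prevotella melaninogenica — 6 left.
Spores +: excludes Actinomyces israelii, Peptostreptococcus anaerobius — 4 left.

Clostridium difficile, Clostridium perfringens, Clostridium septicum, Clostridium tetani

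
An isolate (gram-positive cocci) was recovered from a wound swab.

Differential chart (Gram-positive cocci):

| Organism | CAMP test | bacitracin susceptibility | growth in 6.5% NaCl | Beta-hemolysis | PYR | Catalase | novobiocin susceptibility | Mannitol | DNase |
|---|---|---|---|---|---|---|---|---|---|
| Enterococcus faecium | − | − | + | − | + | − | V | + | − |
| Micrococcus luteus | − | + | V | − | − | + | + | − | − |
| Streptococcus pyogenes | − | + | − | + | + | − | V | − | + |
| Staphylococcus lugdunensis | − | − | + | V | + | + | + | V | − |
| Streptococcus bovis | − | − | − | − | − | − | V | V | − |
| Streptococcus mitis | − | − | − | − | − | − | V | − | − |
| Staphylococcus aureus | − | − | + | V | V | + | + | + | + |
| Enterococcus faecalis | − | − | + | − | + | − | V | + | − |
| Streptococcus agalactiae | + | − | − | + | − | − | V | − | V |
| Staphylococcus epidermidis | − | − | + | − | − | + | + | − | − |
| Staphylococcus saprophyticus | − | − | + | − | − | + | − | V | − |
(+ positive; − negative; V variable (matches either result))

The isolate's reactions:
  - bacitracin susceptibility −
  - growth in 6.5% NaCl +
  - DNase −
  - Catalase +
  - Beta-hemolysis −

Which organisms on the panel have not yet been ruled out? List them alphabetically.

growth in 6.5% NaCl +: excludes Streptococcus pyogenes, Streptococcus bovis, Streptococcus mitis, Streptococcus agalactiae — 7 left.
Beta-hemolysis −: all 7 remaining candidates are consistent.
Catalase +: excludes Enterococcus faecium, Enterococcus faecalis — 5 left.
DNase −: excludes Staphylococcus aureus — 4 left.
bacitracin susceptibility −: excludes Micrococcus luteus — 3 left.

Staphylococcus epidermidis, Staphylococcus lugdunensis, Staphylococcus saprophyticus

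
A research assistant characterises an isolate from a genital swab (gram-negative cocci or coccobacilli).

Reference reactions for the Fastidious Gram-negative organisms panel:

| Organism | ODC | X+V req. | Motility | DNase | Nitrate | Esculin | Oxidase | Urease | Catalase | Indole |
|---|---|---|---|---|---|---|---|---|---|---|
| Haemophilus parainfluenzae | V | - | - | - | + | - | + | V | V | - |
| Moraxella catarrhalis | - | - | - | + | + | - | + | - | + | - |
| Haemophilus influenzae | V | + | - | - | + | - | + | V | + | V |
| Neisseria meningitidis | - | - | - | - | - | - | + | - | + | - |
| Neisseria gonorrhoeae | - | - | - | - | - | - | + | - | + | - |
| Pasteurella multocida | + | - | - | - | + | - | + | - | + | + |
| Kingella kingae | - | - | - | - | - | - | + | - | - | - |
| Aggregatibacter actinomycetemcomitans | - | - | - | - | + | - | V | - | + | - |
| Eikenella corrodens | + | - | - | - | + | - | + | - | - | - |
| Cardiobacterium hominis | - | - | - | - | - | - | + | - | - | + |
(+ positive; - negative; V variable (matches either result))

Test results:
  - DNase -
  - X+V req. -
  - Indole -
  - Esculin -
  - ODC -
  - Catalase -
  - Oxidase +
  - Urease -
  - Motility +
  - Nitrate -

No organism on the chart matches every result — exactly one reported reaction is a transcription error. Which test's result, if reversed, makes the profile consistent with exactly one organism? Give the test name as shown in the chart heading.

As reported, no row in the chart matches all 10 reactions.
Reversing Catalase → still no organism matches.
Reversing Motility (to -) → unique match: Kingella kingae.
Reversing DNase → still no organism matches.
Reversing Urease → still no organism matches.
Reversing Esculin → still no organism matches.
Reversing Indole → still no organism matches.
Reversing X+V req. → still no organism matches.
Reversing ODC → still no organism matches.
Reversing Oxidase → still no organism matches.
Reversing Nitrate → still no organism matches.

Motility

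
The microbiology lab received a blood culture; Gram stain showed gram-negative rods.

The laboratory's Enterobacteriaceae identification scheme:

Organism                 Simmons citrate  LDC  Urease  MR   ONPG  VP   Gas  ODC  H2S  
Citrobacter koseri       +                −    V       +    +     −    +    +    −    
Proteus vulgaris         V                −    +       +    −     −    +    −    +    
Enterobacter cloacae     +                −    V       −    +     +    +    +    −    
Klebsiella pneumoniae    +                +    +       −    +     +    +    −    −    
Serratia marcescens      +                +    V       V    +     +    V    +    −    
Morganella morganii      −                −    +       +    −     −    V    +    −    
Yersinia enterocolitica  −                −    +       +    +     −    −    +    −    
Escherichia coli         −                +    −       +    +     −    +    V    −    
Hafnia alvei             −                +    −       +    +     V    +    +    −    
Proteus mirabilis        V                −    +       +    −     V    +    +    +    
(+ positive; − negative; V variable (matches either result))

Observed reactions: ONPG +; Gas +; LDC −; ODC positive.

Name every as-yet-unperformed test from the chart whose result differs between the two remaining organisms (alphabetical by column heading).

MR, VP

ODC +: excludes Proteus vulgaris, Klebsiella pneumoniae — 8 left.
ONPG +: excludes Morganella morganii, Proteus mirabilis — 6 left.
LDC −: excludes Serratia marcescens, Escherichia coli, Hafnia alvei — 3 left.
Gas +: excludes Yersinia enterocolitica — 2 left.
Two candidates remain: Citrobacter koseri and Enterobacter cloacae.
  Simmons citrate: + vs + — same for both, does not separate.
  Urease: V vs V — variable for at least one, does not separate.
  MR: Citrobacter koseri +, Enterobacter cloacae − — discriminates.
  VP: Citrobacter koseri −, Enterobacter cloacae + — discriminates.
  H2S: − vs − — same for both, does not separate.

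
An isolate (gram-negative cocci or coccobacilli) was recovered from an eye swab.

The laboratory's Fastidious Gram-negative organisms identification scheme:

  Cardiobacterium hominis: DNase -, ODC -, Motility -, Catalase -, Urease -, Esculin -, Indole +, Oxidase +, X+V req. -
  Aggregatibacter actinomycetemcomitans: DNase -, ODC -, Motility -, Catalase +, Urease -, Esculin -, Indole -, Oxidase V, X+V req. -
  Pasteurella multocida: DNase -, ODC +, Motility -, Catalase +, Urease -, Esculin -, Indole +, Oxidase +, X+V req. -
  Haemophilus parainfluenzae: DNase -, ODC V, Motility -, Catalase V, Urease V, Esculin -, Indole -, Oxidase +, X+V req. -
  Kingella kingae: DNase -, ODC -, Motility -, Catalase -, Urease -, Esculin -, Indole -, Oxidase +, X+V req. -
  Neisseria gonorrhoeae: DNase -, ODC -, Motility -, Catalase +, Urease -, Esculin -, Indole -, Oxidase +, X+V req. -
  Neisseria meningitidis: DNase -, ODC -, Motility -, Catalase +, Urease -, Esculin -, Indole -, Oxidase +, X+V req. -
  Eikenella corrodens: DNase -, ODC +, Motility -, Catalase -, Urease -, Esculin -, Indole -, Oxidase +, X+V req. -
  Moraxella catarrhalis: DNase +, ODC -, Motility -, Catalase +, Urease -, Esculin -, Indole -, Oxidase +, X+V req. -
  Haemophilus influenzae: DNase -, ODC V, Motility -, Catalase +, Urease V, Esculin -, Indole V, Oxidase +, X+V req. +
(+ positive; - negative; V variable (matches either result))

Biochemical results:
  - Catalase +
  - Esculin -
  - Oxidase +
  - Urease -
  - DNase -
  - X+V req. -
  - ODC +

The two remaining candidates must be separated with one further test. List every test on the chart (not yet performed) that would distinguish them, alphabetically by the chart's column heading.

Oxidase +: all 10 remaining candidates are consistent.
X+V req. -: excludes Haemophilus influenzae — 9 left.
Esculin -: all 9 remaining candidates are consistent.
Catalase +: excludes Cardiobacterium hominis, Kingella kingae, Eikenella corrodens — 6 left.
DNase -: excludes Moraxella catarrhalis — 5 left.
Urease -: all 5 remaining candidates are consistent.
ODC +: excludes Aggregatibacter actinomycetemcomitans, Neisseria gonorrhoeae, Neisseria meningitidis — 2 left.
Two candidates remain: Haemophilus parainfluenzae and Pasteurella multocida.
  Motility: - vs - — same for both, does not separate.
  Indole: Haemophilus parainfluenzae -, Pasteurella multocida + — discriminates.

Indole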